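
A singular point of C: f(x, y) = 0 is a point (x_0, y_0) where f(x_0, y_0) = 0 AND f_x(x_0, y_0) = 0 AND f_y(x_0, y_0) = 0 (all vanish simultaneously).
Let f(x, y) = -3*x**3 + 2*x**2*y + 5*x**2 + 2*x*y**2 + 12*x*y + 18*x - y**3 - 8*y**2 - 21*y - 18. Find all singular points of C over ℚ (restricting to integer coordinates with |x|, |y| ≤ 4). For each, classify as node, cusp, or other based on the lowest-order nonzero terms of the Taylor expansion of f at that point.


Singular points: {(0, -3)}; classification: node.

Compute partial derivatives:
  f_x = -9*x**2 + 4*x*y + 10*x + 2*y**2 + 12*y + 18.
  f_y = 2*x**2 + 4*x*y + 12*x - 3*y**2 - 16*y - 21.
Scan x_0 ∈ {−4, ..., 4}. For each x_0, f_y(x_0, y) is a polynomial in y; find its integer roots y ∈ {−4, ..., 4}, then test f_x and f at those candidates.
  x = -4: f_y(-4, y) = -3*y**2 - 32*y - 37; no integer root y with |y| ≤ 4.
  x = -3: f_y(-3, y) = -3*y**2 - 28*y - 39; no integer root y with |y| ≤ 4.
  x = -2: f_y(-2, y) = -3*y**2 - 24*y - 37; no integer root y with |y| ≤ 4.
  x = -1: f_y(-1, y) = -3*y**2 - 20*y - 31; no integer root y with |y| ≤ 4.
  x = 0: f_y(0, y) = -3*y**2 - 16*y - 21; vanishes at y ∈ {-3}. (0, -3): f_x = 0, f = 0 — SINGULAR.
  x = 1: f_y(1, y) = -3*y**2 - 12*y - 7; no integer root y with |y| ≤ 4.
  x = 2: f_y(2, y) = -3*y**2 - 8*y + 11; vanishes at y ∈ {1}. (2, 1): f_x = 24 ≠ 0.
  x = 3: f_y(3, y) = -3*y**2 - 4*y + 33; no integer root y with |y| ≤ 4.
  x = 4: f_y(4, y) = 59 - 3*y**2; no integer root y with |y| ≤ 4.
Only singular point on the grid: (0, -3).
Classify: substitute x = 0 + u, y = -3 + v and expand: f = -3*u**3 + 2*u**2*v - u**2 + 2*u*v**2 - v**3 + v**2.
No constant or linear terms (consistent with a singular point). Quadratic part: -u**2 + v**2. Cubic part: -3*u**3 + 2*u**2*v + 2*u*v**2 - v**3.
The quadratic part v**2 - u**2 = (v − u)(v + u) splits into two distinct linear factors, so there are two distinct tangent lines y − -3 = ±(x − 0) — this is a node (ordinary double point).
Classification: node.


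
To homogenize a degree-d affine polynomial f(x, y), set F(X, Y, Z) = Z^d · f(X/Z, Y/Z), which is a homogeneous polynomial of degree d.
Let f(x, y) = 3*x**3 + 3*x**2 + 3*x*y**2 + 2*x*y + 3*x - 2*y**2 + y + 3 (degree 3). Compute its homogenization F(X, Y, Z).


F(X, Y, Z) = 3*X**3 + 3*X**2*Z + 3*X*Y**2 + 2*X*Y*Z + 3*X*Z**2 - 2*Y**2*Z + Y*Z**2 + 3*Z**3

deg(f) = 3.
Substitute x = X/Z, y = Y/Z into f, then multiply by Z^3.
  monomial 3·x^3·y^0 ↦ 3·X^3·Y^0·Z^0.
  monomial 3·x^2·y^0 ↦ 3·X^2·Y^0·Z^1.
  monomial 3·x^1·y^2 ↦ 3·X^1·Y^2·Z^0.
  monomial 2·x^1·y^1 ↦ 2·X^1·Y^1·Z^1.
  monomial 3·x^1·y^0 ↦ 3·X^1·Y^0·Z^2.
  monomial -2·x^0·y^2 ↦ -2·X^0·Y^2·Z^1.
  monomial 1·x^0·y^1 ↦ 1·X^0·Y^1·Z^2.
  monomial 3·x^0·y^0 ↦ 3·X^0·Y^0·Z^3.
Collecting: F(X, Y, Z) = 3*X**3 + 3*X**2*Z + 3*X*Y**2 + 2*X*Y*Z + 3*X*Z**2 - 2*Y**2*Z + Y*Z**2 + 3*Z**3.


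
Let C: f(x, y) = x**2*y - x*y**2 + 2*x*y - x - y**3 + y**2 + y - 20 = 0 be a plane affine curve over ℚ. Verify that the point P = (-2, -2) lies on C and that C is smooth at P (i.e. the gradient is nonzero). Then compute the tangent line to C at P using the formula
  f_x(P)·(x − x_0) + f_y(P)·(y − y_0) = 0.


Tangent line at P: -x - 23*y - 48 = 0.

Step 1: f(-2, -2) = 0, so P lies on C.
Step 2: partial derivatives
  f_x(x, y) = 2*x*y - y**2 + 2*y - 1, f_y(x, y) = x**2 - 2*x*y + 2*x - 3*y**2 + 2*y + 1.
  f_x(P) = -1, f_y(P) = -23 (gradient nonzero, so P is smooth).
Step 3: tangent line at P: -1·(x − -2) + -23·(y − -2) = 0.
Expanding: -x - 23*y - 48 = 0.


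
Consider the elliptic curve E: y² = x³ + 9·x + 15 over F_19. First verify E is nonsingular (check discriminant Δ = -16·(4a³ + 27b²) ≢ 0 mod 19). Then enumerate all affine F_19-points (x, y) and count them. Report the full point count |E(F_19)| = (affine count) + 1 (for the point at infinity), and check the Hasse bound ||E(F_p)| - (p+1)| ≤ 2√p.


Affine points = {(1, 5), (1, 14), (4, 1), (4, 18), (6, 0), (11, 1), (11, 18), (13, 7), (13, 12), (14, 4), (14, 15), (18, 9), (18, 10)}; affine count = 13; |E(F_19)| = 14.

Discriminant check: Δ ∝ 4a³ + 27b² = 4·9³ + 27·15² = 4·729 + 27·225 ≡ 4 (mod 19). Nonzero ⇒ E is nonsingular.
For each x ∈ F_19, compute rhs = x³ + 9·x + 15 mod 19, then count y ∈ F_19 with y² ≡ rhs.
  x = 0: rhs = 15, matching y values: none (0 points).
  x = 1: rhs = 6, matching y values: 5, 14 (2 points).
  x = 2: rhs = 3, matching y values: none (0 points).
  x = 3: rhs = 12, matching y values: none (0 points).
  x = 4: rhs = 1, matching y values: 1, 18 (2 points).
  x = 5: rhs = 14, matching y values: none (0 points).
  x = 6: rhs = 0, matching y values: 0 (1 points).
  x = 7: rhs = 3, matching y values: none (0 points).
  x = 8: rhs = 10, matching y values: none (0 points).
  x = 9: rhs = 8, matching y values: none (0 points).
  x = 10: rhs = 3, matching y values: none (0 points).
  x = 11: rhs = 1, matching y values: 1, 18 (2 points).
  x = 12: rhs = 8, matching y values: none (0 points).
  x = 13: rhs = 11, matching y values: 7, 12 (2 points).
  x = 14: rhs = 16, matching y values: 4, 15 (2 points).
  x = 15: rhs = 10, matching y values: none (0 points).
  x = 16: rhs = 18, matching y values: none (0 points).
  x = 17: rhs = 8, matching y values: none (0 points).
  x = 18: rhs = 5, matching y values: 9, 10 (2 points).
Total affine count: 13.
Full point count |E(F_19)| = 13 + 1 = 14.
Hasse bound: |14 − (19+1)| = |-6| = 6 ≤ 2√19 ≈ 8.7178 ✓.


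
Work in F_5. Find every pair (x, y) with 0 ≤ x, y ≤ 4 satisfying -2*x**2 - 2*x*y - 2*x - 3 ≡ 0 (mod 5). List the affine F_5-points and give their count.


Affine F_5-points: {(1, 4), (2, 0), (3, 3), (4, 4)}; count = 4.

For each of the 25 pairs (x, y) ∈ F_5², evaluate f(x, y) mod 5. Record the zeros.
  x = 0: [0↦2, 1↦2, 2↦2, 3↦2, 4↦2]  zeros at y ∈ ∅
  x = 1: [0↦3, 1↦1, 2↦4, 3↦2, 4↦0]  zeros at y ∈ {4}
  x = 2: [0↦0, 1↦1, 2↦2, 3↦3, 4↦4]  zeros at y ∈ {0}
  x = 3: [0↦3, 1↦2, 2↦1, 3↦0, 4↦4]  zeros at y ∈ {3}
  x = 4: [0↦2, 1↦4, 2↦1, 3↦3, 4↦0]  zeros at y ∈ {4}
Collecting zeros: affine points = {(1, 4), (2, 0), (3, 3), (4, 4)}.
Total count |C(F_5)_aff| = 4.


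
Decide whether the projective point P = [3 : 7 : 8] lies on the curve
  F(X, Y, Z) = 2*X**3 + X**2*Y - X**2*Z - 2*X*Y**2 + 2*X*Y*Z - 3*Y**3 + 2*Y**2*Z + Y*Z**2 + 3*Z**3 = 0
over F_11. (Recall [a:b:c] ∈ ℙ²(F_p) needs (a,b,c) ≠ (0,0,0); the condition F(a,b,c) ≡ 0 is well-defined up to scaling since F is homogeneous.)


F(3,7,8) ≡ 0 (mod 11); P is on the curve.

Evaluate F(3, 7, 8) term-by-term (mod 11).
  2*X**3 ↦ 2·27·1·1 = 54
  X**2*Y ↦ 1·9·7·1 = 63
  -X**2*Z ↦ -1·9·1·8 = -72
  -2*X*Y**2 ↦ -2·3·49·1 = -294
  2*X*Y*Z ↦ 2·3·7·8 = 336
  -3*Y**3 ↦ -3·1·343·1 = -1029
  2*Y**2*Z ↦ 2·1·49·8 = 784
  Y*Z**2 ↦ 1·1·7·64 = 448
  3*Z**3 ↦ 3·1·1·512 = 1536
Sum: F(3, 7, 8) = (54) + (63) + (-72) + (-294) + (336) + (-1029) + (784) + (448) + (1536) = 1826.
Reducing mod 11: 1826 ≡ 0 (mod 11).
Since F(a, b, c) ≡ 0 (mod 11), P lies on the curve.


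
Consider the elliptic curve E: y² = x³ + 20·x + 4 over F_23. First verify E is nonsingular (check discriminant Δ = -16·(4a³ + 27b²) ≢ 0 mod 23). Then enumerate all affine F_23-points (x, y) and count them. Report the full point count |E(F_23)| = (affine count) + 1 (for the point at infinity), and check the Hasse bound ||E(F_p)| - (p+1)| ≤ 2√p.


Affine points = {(0, 2), (0, 21), (1, 5), (1, 18), (2, 11), (2, 12), (6, 8), (6, 15), (7, 2), (7, 21), (8, 3), (8, 20), (9, 4), (9, 19), (10, 10), (10, 13), (13, 0), (16, 2), (16, 21), (17, 6), (17, 17), (18, 3), (18, 20), (20, 3), (20, 20), (21, 5), (21, 18), (22, 11), (22, 12)}; affine count = 29; |E(F_23)| = 30.

Discriminant check: Δ ∝ 4a³ + 27b² = 4·20³ + 27·4² = 4·8000 + 27·16 ≡ 2 (mod 23). Nonzero ⇒ E is nonsingular.
For each x ∈ F_23, compute rhs = x³ + 20·x + 4 mod 23, then count y ∈ F_23 with y² ≡ rhs.
  x = 0: rhs = 4, matching y values: 2, 21 (2 points).
  x = 1: rhs = 2, matching y values: 5, 18 (2 points).
  x = 2: rhs = 6, matching y values: 11, 12 (2 points).
  x = 3: rhs = 22, matching y values: none (0 points).
  x = 4: rhs = 10, matching y values: none (0 points).
  x = 5: rhs = 22, matching y values: none (0 points).
  x = 6: rhs = 18, matching y values: 8, 15 (2 points).
  x = 7: rhs = 4, matching y values: 2, 21 (2 points).
  x = 8: rhs = 9, matching y values: 3, 20 (2 points).
  x = 9: rhs = 16, matching y values: 4, 19 (2 points).
  x = 10: rhs = 8, matching y values: 10, 13 (2 points).
  x = 11: rhs = 14, matching y values: none (0 points).
  x = 12: rhs = 17, matching y values: none (0 points).
  x = 13: rhs = 0, matching y values: 0 (1 points).
  x = 14: rhs = 15, matching y values: none (0 points).
  x = 15: rhs = 22, matching y values: none (0 points).
  x = 16: rhs = 4, matching y values: 2, 21 (2 points).
  x = 17: rhs = 13, matching y values: 6, 17 (2 points).
  x = 18: rhs = 9, matching y values: 3, 20 (2 points).
  x = 19: rhs = 21, matching y values: none (0 points).
  x = 20: rhs = 9, matching y values: 3, 20 (2 points).
  x = 21: rhs = 2, matching y values: 5, 18 (2 points).
  x = 22: rhs = 6, matching y values: 11, 12 (2 points).
Total affine count: 29.
Full point count |E(F_23)| = 29 + 1 = 30.
Hasse bound: |30 − (23+1)| = |6| = 6 ≤ 2√23 ≈ 9.5917 ✓.


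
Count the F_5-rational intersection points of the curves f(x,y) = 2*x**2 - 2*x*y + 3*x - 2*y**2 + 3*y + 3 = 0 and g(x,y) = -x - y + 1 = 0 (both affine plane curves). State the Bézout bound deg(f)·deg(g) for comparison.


Common zeros: ∅; count = 0; Bézout bound = 2.

deg(f) = 2, deg(g) = 1, so Bézout bound = 2.
Scan x ∈ F_5. For each x, list the y ∈ F_5 with f(x, y) ≡ 0 and those with g(x, y) ≡ 0 (mod 5); the common zeros in that column are the intersection.
  x = 0: f ≡ 0 at y ∈ ∅; g ≡ 0 at y ∈ {1}; common: ∅.
  x = 1: f ≡ 0 at y ∈ {4}; g ≡ 0 at y ∈ {0}; common: ∅.
  x = 2: f ≡ 0 at y ∈ ∅; g ≡ 0 at y ∈ {4}; common: ∅.
  x = 3: f ≡ 0 at y ∈ {0, 1}; g ≡ 0 at y ∈ {3}; common: ∅.
  x = 4: f ≡ 0 at y ∈ {1, 4}; g ≡ 0 at y ∈ {2}; common: ∅.
Collecting: common zeros = ∅, so the count is 0.
Comparison with the Bézout bound: 0 ≤ 2 = deg(f)·deg(g), as expected for curves with no common component (the affine F_5-count falls short of the bound because intersections may lie at infinity, over extension fields, or carry multiplicity).


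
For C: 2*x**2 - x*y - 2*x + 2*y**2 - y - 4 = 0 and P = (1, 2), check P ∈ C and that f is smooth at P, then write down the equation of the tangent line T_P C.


Tangent line at P: 6*y - 12 = 0.

Step 1: f(1, 2) = 0, so P lies on C.
Step 2: partial derivatives
  f_x(x, y) = 4*x - y - 2, f_y(x, y) = -x + 4*y - 1.
  f_x(P) = 0, f_y(P) = 6 (gradient nonzero, so P is smooth).
Step 3: tangent line at P: 0·(x − 1) + 6·(y − 2) = 0.
Expanding: 6*y - 12 = 0.


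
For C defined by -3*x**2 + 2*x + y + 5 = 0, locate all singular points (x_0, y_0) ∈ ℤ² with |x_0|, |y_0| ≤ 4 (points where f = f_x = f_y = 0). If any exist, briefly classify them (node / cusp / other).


No singular points in the scanned grid; C is smooth there.

Compute partial derivatives:
  f_x = 2 - 6*x.
  f_y = 1.
f_y = 1 is a nonzero constant, so f_y never vanishes: no point (x, y) can satisfy f = f_x = f_y = 0. In particular no (x, y) ∈ {−4, ..., 4}² is singular; the curve is smooth.


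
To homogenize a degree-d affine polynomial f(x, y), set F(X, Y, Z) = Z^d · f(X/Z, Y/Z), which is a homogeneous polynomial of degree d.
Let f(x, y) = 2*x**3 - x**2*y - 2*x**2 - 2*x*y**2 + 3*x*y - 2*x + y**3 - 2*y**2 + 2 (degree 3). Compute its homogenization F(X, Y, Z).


F(X, Y, Z) = 2*X**3 - X**2*Y - 2*X**2*Z - 2*X*Y**2 + 3*X*Y*Z - 2*X*Z**2 + Y**3 - 2*Y**2*Z + 2*Z**3

deg(f) = 3.
Substitute x = X/Z, y = Y/Z into f, then multiply by Z^3.
  monomial 2·x^3·y^0 ↦ 2·X^3·Y^0·Z^0.
  monomial -1·x^2·y^1 ↦ -1·X^2·Y^1·Z^0.
  monomial -2·x^2·y^0 ↦ -2·X^2·Y^0·Z^1.
  monomial -2·x^1·y^2 ↦ -2·X^1·Y^2·Z^0.
  monomial 3·x^1·y^1 ↦ 3·X^1·Y^1·Z^1.
  monomial -2·x^1·y^0 ↦ -2·X^1·Y^0·Z^2.
  monomial 1·x^0·y^3 ↦ 1·X^0·Y^3·Z^0.
  monomial -2·x^0·y^2 ↦ -2·X^0·Y^2·Z^1.
  monomial 2·x^0·y^0 ↦ 2·X^0·Y^0·Z^3.
Collecting: F(X, Y, Z) = 2*X**3 - X**2*Y - 2*X**2*Z - 2*X*Y**2 + 3*X*Y*Z - 2*X*Z**2 + Y**3 - 2*Y**2*Z + 2*Z**3.


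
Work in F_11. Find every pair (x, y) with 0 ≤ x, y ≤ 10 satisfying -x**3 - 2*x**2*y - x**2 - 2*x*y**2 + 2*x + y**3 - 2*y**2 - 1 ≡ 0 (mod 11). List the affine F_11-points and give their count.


Affine F_11-points: {(0, 6), (1, 7), (2, 1), (2, 8), (3, 10), (4, 4), (7, 5), (8, 0), (8, 9)}; count = 9.

For each of the 121 pairs (x, y) ∈ F_11², evaluate f(x, y) mod 11. Record the zeros.
  x = 0: [0↦10, 1↦9, 2↦10, 3↦8, 4↦9, 5↦8, 6↦0, 7↦2, 8↦9, 9↦5, 10↦7]  zeros at y ∈ {6}
  x = 1: [0↦10, 1↦5, 2↦9, 3↦6, 4↦2, 5↦3, 6↦4, 7↦0, 8↦8, 9↦1, 10↦7]  zeros at y ∈ {7}
  x = 2: [0↦2, 1↦0, 2↦3, 3↦6, 4↦4, 5↦3, 6↦9, 7↦6, 8↦0, 9↦8, 10↦3]  zeros at y ∈ {1, 8}
  x = 3: [0↦2, 1↦10, 2↦8, 3↦2, 4↦9, 5↦2, 6↦9, 7↦3, 8↦1, 9↦9, 10↦0]  zeros at y ∈ {10}
  x = 4: [0↦4, 1↦7, 2↦7, 3↦10, 4↦0, 5↦5, 6↦9, 7↦7, 8↦5, 9↦9, 10↦3]  zeros at y ∈ {4}
  x = 5: [0↦2, 1↦7, 2↦5, 3↦2, 4↦4, 5↦6, 6↦3, 7↦1, 8↦6, 9↦2, 10↦6]  zeros at y ∈ ∅
  x = 6: [0↦1, 1↦4, 2↦7, 3↦5, 4↦4, 5↦10, 6↦7, 7↦1, 8↦9, 9↦4, 10↦3]  zeros at y ∈ ∅
  x = 7: [0↦6, 1↦3, 2↦7, 3↦2, 4↦5, 5↦0, 6↦4, 7↦1, 8↦8, 9↦9, 10↦10]  zeros at y ∈ {5}
  x = 8: [0↦0, 1↦9, 2↦10, 3↦9, 4↦1, 5↦3, 6↦10, 7↦6, 8↦8, 9↦0, 10↦10]  zeros at y ∈ {0, 9}
  x = 9: [0↦10, 1↦5, 2↦10, 3↦9, 4↦8, 5↦2, 6↦8, 7↦10, 8↦3, 9↦4, 10↦8]  zeros at y ∈ ∅
  x = 10: [0↦8, 1↦7, 2↦1, 3↦7, 4↦9, 5↦2, 6↦3, 7↦7, 8↦9, 9↦4, 10↦9]  zeros at y ∈ ∅
Collecting zeros: affine points = {(0, 6), (1, 7), (2, 1), (2, 8), (3, 10), (4, 4), (7, 5), (8, 0), (8, 9)}.
Total count |C(F_11)_aff| = 9.


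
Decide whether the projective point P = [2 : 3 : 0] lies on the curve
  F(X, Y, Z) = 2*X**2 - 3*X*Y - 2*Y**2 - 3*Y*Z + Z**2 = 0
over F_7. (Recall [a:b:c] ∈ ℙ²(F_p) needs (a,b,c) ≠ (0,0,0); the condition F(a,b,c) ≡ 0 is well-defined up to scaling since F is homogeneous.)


F(2,3,0) ≡ 0 (mod 7); P is on the curve.

Evaluate F(2, 3, 0) term-by-term (mod 7).
  2*X**2 ↦ 2·4·1·1 = 8
  -3*X*Y ↦ -3·2·3·1 = -18
  -2*Y**2 ↦ -2·1·9·1 = -18
  -3*Y*Z ↦ -3·1·3·0 = 0
  Z**2 ↦ 1·1·1·0 = 0
Sum: F(2, 3, 0) = (8) + (-18) + (-18) + (0) + (0) = -28.
Reducing mod 7: -28 ≡ 0 (mod 7).
Since F(a, b, c) ≡ 0 (mod 7), P lies on the curve.


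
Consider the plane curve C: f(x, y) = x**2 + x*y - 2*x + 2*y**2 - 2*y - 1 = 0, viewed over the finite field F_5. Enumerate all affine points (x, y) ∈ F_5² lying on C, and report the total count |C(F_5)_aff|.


Affine F_5-points: {(3, 1)}; count = 1.

For each of the 25 pairs (x, y) ∈ F_5², evaluate f(x, y) mod 5. Record the zeros.
  x = 0: [0↦4, 1↦4, 2↦3, 3↦1, 4↦3]  zeros at y ∈ ∅
  x = 1: [0↦3, 1↦4, 2↦4, 3↦3, 4↦1]  zeros at y ∈ ∅
  x = 2: [0↦4, 1↦1, 2↦2, 3↦2, 4↦1]  zeros at y ∈ ∅
  x = 3: [0↦2, 1↦0, 2↦2, 3↦3, 4↦3]  zeros at y ∈ {1}
  x = 4: [0↦2, 1↦1, 2↦4, 3↦1, 4↦2]  zeros at y ∈ ∅
Collecting zeros: affine points = {(3, 1)}.
Total count |C(F_5)_aff| = 1.


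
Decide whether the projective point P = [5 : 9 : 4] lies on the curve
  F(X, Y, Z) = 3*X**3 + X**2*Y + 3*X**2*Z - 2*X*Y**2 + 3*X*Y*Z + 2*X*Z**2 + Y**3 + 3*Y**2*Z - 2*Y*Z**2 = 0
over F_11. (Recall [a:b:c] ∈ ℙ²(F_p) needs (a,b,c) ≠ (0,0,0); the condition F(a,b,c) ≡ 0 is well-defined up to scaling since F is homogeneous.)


F(5,9,4) ≡ 3 (mod 11); P is NOT on the curve.

Evaluate F(5, 9, 4) term-by-term (mod 11).
  3*X**3 ↦ 3·125·1·1 = 375
  X**2*Y ↦ 1·25·9·1 = 225
  3*X**2*Z ↦ 3·25·1·4 = 300
  -2*X*Y**2 ↦ -2·5·81·1 = -810
  3*X*Y*Z ↦ 3·5·9·4 = 540
  2*X*Z**2 ↦ 2·5·1·16 = 160
  Y**3 ↦ 1·1·729·1 = 729
  3*Y**2*Z ↦ 3·1·81·4 = 972
  -2*Y*Z**2 ↦ -2·1·9·16 = -288
Sum: F(5, 9, 4) = (375) + (225) + (300) + (-810) + (540) + (160) + (729) + (972) + (-288) = 2203.
Reducing mod 11: 2203 ≡ 3 (mod 11).
Since F(a, b, c) ≡ 3 ≠ 0 (mod 11), P does NOT lie on the curve.


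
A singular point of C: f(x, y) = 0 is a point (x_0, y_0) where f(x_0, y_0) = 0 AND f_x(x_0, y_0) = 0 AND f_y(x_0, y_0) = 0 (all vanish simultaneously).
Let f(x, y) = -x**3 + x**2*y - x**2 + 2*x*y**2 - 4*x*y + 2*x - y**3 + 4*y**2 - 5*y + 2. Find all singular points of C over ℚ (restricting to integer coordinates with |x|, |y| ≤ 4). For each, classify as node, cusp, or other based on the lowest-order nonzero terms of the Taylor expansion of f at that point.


Singular points: {(0, 1)}; classification: cusp.

Compute partial derivatives:
  f_x = -3*x**2 + 2*x*y - 2*x + 2*y**2 - 4*y + 2.
  f_y = x**2 + 4*x*y - 4*x - 3*y**2 + 8*y - 5.
Scan x_0 ∈ {−4, ..., 4}. For each x_0, f_y(x_0, y) is a polynomial in y; find its integer roots y ∈ {−4, ..., 4}, then test f_x and f at those candidates.
  x = -4: f_y(-4, y) = -3*y**2 - 8*y + 27; no integer root y with |y| ≤ 4.
  x = -3: f_y(-3, y) = -3*y**2 - 4*y + 16; no integer root y with |y| ≤ 4.
  x = -2: f_y(-2, y) = 7 - 3*y**2; no integer root y with |y| ≤ 4.
  x = -1: f_y(-1, y) = -3*y**2 + 4*y; vanishes at y ∈ {0}. (-1, 0): f_x = 1 ≠ 0.
  x = 0: f_y(0, y) = -3*y**2 + 8*y - 5; vanishes at y ∈ {1}. (0, 1): f_x = 0, f = 0 — SINGULAR.
  x = 1: f_y(1, y) = -3*y**2 + 12*y - 8; no integer root y with |y| ≤ 4.
  x = 2: f_y(2, y) = -3*y**2 + 16*y - 9; no integer root y with |y| ≤ 4.
  x = 3: f_y(3, y) = -3*y**2 + 20*y - 8; no integer root y with |y| ≤ 4.
  x = 4: f_y(4, y) = -3*y**2 + 24*y - 5; no integer root y with |y| ≤ 4.
Only singular point on the grid: (0, 1).
Classify: substitute x = 0 + u, y = 1 + v and expand: f = -u**3 + u**2*v + 2*u*v**2 - v**3 + v**2.
No constant or linear terms (consistent with a singular point). Quadratic part: v**2. Cubic part: -u**3 + u**2*v + 2*u*v**2 - v**3.
The quadratic part v**2 is a perfect square, so there is a single (double) tangent line v = 0, i.e. y = 1. Restricting the cubic part to that line (v = 0) leaves -u**3 ≠ 0, so f is not divisible by v and the branch is v² ≈ u**3 to lowest order — this is a cusp.
Classification: cusp.


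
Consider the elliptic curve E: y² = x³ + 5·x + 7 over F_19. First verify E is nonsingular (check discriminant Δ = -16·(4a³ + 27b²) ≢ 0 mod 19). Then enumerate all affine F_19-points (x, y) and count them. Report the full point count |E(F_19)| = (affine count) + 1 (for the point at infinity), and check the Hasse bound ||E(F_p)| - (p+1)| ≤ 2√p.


Affine points = {(0, 8), (0, 11), (2, 5), (2, 14), (3, 7), (3, 12), (5, 9), (5, 10), (6, 5), (6, 14), (7, 9), (7, 10), (11, 5), (11, 14), (12, 3), (12, 16), (14, 3), (14, 16), (18, 1), (18, 18)}; affine count = 20; |E(F_19)| = 21.

Discriminant check: Δ ∝ 4a³ + 27b² = 4·5³ + 27·7² = 4·125 + 27·49 ≡ 18 (mod 19). Nonzero ⇒ E is nonsingular.
For each x ∈ F_19, compute rhs = x³ + 5·x + 7 mod 19, then count y ∈ F_19 with y² ≡ rhs.
  x = 0: rhs = 7, matching y values: 8, 11 (2 points).
  x = 1: rhs = 13, matching y values: none (0 points).
  x = 2: rhs = 6, matching y values: 5, 14 (2 points).
  x = 3: rhs = 11, matching y values: 7, 12 (2 points).
  x = 4: rhs = 15, matching y values: none (0 points).
  x = 5: rhs = 5, matching y values: 9, 10 (2 points).
  x = 6: rhs = 6, matching y values: 5, 14 (2 points).
  x = 7: rhs = 5, matching y values: 9, 10 (2 points).
  x = 8: rhs = 8, matching y values: none (0 points).
  x = 9: rhs = 2, matching y values: none (0 points).
  x = 10: rhs = 12, matching y values: none (0 points).
  x = 11: rhs = 6, matching y values: 5, 14 (2 points).
  x = 12: rhs = 9, matching y values: 3, 16 (2 points).
  x = 13: rhs = 8, matching y values: none (0 points).
  x = 14: rhs = 9, matching y values: 3, 16 (2 points).
  x = 15: rhs = 18, matching y values: none (0 points).
  x = 16: rhs = 3, matching y values: none (0 points).
  x = 17: rhs = 8, matching y values: none (0 points).
  x = 18: rhs = 1, matching y values: 1, 18 (2 points).
Total affine count: 20.
Full point count |E(F_19)| = 20 + 1 = 21.
Hasse bound: |21 − (19+1)| = |1| = 1 ≤ 2√19 ≈ 8.7178 ✓.


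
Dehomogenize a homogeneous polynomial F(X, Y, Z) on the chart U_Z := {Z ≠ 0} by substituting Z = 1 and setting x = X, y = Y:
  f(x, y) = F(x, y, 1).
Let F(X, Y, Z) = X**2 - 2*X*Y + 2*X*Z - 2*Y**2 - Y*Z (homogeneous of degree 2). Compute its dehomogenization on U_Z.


f(x, y) = x**2 - 2*x*y + 2*x - 2*y**2 - y

On U_Z we set Z = 1. Each monomial c·X^i·Y^j·Z^k in F becomes c·x^i·y^j·1^k = c·x^i·y^j.
Substituting Z = 1: F(X, Y, 1) = x**2 - 2*x*y + 2*x - 2*y**2 - y.
Note: deg(f) ≤ deg(F) = 2; strict inequality happens when F is divisible by Z (lost terms).


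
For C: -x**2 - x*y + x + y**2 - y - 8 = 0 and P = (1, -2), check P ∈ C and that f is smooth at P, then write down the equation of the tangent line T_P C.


Tangent line at P: x - 6*y - 13 = 0.

Step 1: f(1, -2) = 0, so P lies on C.
Step 2: partial derivatives
  f_x(x, y) = -2*x - y + 1, f_y(x, y) = -x + 2*y - 1.
  f_x(P) = 1, f_y(P) = -6 (gradient nonzero, so P is smooth).
Step 3: tangent line at P: 1·(x − 1) + -6·(y − -2) = 0.
Expanding: x - 6*y - 13 = 0.


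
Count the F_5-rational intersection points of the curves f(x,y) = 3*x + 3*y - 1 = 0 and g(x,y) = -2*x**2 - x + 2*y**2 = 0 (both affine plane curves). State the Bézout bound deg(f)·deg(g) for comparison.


Common zeros: {(2, 0)}; count = 1; Bézout bound = 2.

deg(f) = 1, deg(g) = 2, so Bézout bound = 2.
Scan x ∈ F_5. For each x, list the y ∈ F_5 with f(x, y) ≡ 0 and those with g(x, y) ≡ 0 (mod 5); the common zeros in that column are the intersection.
  x = 0: f ≡ 0 at y ∈ {2}; g ≡ 0 at y ∈ {0}; common: ∅.
  x = 1: f ≡ 0 at y ∈ {1}; g ≡ 0 at y ∈ {2, 3}; common: ∅.
  x = 2: f ≡ 0 at y ∈ {0}; g ≡ 0 at y ∈ {0}; common: {0}.
  x = 3: f ≡ 0 at y ∈ {4}; g ≡ 0 at y ∈ ∅; common: ∅.
  x = 4: f ≡ 0 at y ∈ {3}; g ≡ 0 at y ∈ ∅; common: ∅.
Collecting: common zeros = {(2, 0)}, so the count is 1.
Comparison with the Bézout bound: 1 ≤ 2 = deg(f)·deg(g), as expected for curves with no common component (the affine F_5-count falls short of the bound because intersections may lie at infinity, over extension fields, or carry multiplicity).


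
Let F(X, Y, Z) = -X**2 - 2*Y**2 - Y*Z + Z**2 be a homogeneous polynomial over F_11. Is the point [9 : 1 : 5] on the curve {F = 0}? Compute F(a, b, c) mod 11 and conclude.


F(9,1,5) ≡ 3 (mod 11); P is NOT on the curve.

Evaluate F(9, 1, 5) term-by-term (mod 11).
  -X**2 ↦ -1·81·1·1 = -81
  -2*Y**2 ↦ -2·1·1·1 = -2
  -Y*Z ↦ -1·1·1·5 = -5
  Z**2 ↦ 1·1·1·25 = 25
Sum: F(9, 1, 5) = (-81) + (-2) + (-5) + (25) = -63.
Reducing mod 11: -63 ≡ 3 (mod 11).
Since F(a, b, c) ≡ 3 ≠ 0 (mod 11), P does NOT lie on the curve.


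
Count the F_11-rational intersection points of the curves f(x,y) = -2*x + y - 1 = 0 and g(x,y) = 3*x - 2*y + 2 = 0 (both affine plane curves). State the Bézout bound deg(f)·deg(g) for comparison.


Common zeros: {(0, 1)}; count = 1; Bézout bound = 1.

deg(f) = 1, deg(g) = 1, so Bézout bound = 1.
Scan x ∈ F_11. For each x, list the y ∈ F_11 with f(x, y) ≡ 0 and those with g(x, y) ≡ 0 (mod 11); the common zeros in that column are the intersection.
  x = 0: f ≡ 0 at y ∈ {1}; g ≡ 0 at y ∈ {1}; common: {1}.
  x = 1: f ≡ 0 at y ∈ {3}; g ≡ 0 at y ∈ {8}; common: ∅.
  x = 2: f ≡ 0 at y ∈ {5}; g ≡ 0 at y ∈ {4}; common: ∅.
  x = 3: f ≡ 0 at y ∈ {7}; g ≡ 0 at y ∈ {0}; common: ∅.
  x = 4: f ≡ 0 at y ∈ {9}; g ≡ 0 at y ∈ {7}; common: ∅.
  x = 5: f ≡ 0 at y ∈ {0}; g ≡ 0 at y ∈ {3}; common: ∅.
  x = 6: f ≡ 0 at y ∈ {2}; g ≡ 0 at y ∈ {10}; common: ∅.
  x = 7: f ≡ 0 at y ∈ {4}; g ≡ 0 at y ∈ {6}; common: ∅.
  x = 8: f ≡ 0 at y ∈ {6}; g ≡ 0 at y ∈ {2}; common: ∅.
  x = 9: f ≡ 0 at y ∈ {8}; g ≡ 0 at y ∈ {9}; common: ∅.
  x = 10: f ≡ 0 at y ∈ {10}; g ≡ 0 at y ∈ {5}; common: ∅.
Collecting: common zeros = {(0, 1)}, so the count is 1.
Comparison with the Bézout bound: 1 ≤ 1 = deg(f)·deg(g), as expected for curves with no common component (the bound is attained).


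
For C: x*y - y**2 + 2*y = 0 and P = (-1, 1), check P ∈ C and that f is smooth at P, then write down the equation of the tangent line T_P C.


Tangent line at P: x - y + 2 = 0.

Step 1: f(-1, 1) = 0, so P lies on C.
Step 2: partial derivatives
  f_x(x, y) = y, f_y(x, y) = x - 2*y + 2.
  f_x(P) = 1, f_y(P) = -1 (gradient nonzero, so P is smooth).
Step 3: tangent line at P: 1·(x − -1) + -1·(y − 1) = 0.
Expanding: x - y + 2 = 0.


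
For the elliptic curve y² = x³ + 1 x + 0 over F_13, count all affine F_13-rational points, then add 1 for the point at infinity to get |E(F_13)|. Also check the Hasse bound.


Affine points = {(0, 0), (2, 6), (2, 7), (3, 2), (3, 11), (4, 4), (4, 9), (5, 0), (6, 1), (6, 12), (7, 5), (7, 8), (8, 0), (9, 6), (9, 7), (10, 3), (10, 10), (11, 4), (11, 9)}; affine count = 19; |E(F_13)| = 20.

Discriminant check: Δ ∝ 4a³ + 27b² = 4·1³ + 27·0² = 4·1 + 27·0 ≡ 4 (mod 13). Nonzero ⇒ E is nonsingular.
For each x ∈ F_13, compute rhs = x³ + 1·x + 0 mod 13, then count y ∈ F_13 with y² ≡ rhs.
  x = 0: rhs = 0, matching y values: 0 (1 points).
  x = 1: rhs = 2, matching y values: none (0 points).
  x = 2: rhs = 10, matching y values: 6, 7 (2 points).
  x = 3: rhs = 4, matching y values: 2, 11 (2 points).
  x = 4: rhs = 3, matching y values: 4, 9 (2 points).
  x = 5: rhs = 0, matching y values: 0 (1 points).
  x = 6: rhs = 1, matching y values: 1, 12 (2 points).
  x = 7: rhs = 12, matching y values: 5, 8 (2 points).
  x = 8: rhs = 0, matching y values: 0 (1 points).
  x = 9: rhs = 10, matching y values: 6, 7 (2 points).
  x = 10: rhs = 9, matching y values: 3, 10 (2 points).
  x = 11: rhs = 3, matching y values: 4, 9 (2 points).
  x = 12: rhs = 11, matching y values: none (0 points).
Total affine count: 19.
Full point count |E(F_13)| = 19 + 1 = 20.
Hasse bound: |20 − (13+1)| = |6| = 6 ≤ 2√13 ≈ 7.2111 ✓.


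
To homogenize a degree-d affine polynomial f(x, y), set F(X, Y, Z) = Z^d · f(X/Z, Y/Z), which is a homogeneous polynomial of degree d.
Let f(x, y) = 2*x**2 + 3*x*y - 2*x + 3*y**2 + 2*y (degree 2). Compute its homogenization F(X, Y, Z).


F(X, Y, Z) = 2*X**2 + 3*X*Y - 2*X*Z + 3*Y**2 + 2*Y*Z

deg(f) = 2.
Substitute x = X/Z, y = Y/Z into f, then multiply by Z^2.
  monomial 2·x^2·y^0 ↦ 2·X^2·Y^0·Z^0.
  monomial 3·x^1·y^1 ↦ 3·X^1·Y^1·Z^0.
  monomial -2·x^1·y^0 ↦ -2·X^1·Y^0·Z^1.
  monomial 3·x^0·y^2 ↦ 3·X^0·Y^2·Z^0.
  monomial 2·x^0·y^1 ↦ 2·X^0·Y^1·Z^1.
Collecting: F(X, Y, Z) = 2*X**2 + 3*X*Y - 2*X*Z + 3*Y**2 + 2*Y*Z.


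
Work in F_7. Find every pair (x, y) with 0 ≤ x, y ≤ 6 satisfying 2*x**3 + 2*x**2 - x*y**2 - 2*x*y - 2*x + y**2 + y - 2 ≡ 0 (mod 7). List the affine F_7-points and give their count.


Affine F_7-points: {(0, 1), (0, 5), (1, 0), (2, 1), (2, 3), (4, 1), (4, 6), (6, 0), (6, 2)}; count = 9.

For each of the 49 pairs (x, y) ∈ F_7², evaluate f(x, y) mod 7. Record the zeros.
  x = 0: [0↦5, 1↦0, 2↦4, 3↦3, 4↦4, 5↦0, 6↦5]  zeros at y ∈ {1, 5}
  x = 1: [0↦0, 1↦6, 2↦5, 3↦4, 4↦3, 5↦2, 6↦1]  zeros at y ∈ {0}
  x = 2: [0↦4, 1↦0, 2↦1, 3↦0, 4↦4, 5↦6, 6↦6]  zeros at y ∈ {1, 3}
  x = 3: [0↦1, 1↦1, 2↦4, 3↦3, 4↦5, 5↦3, 6↦4]  zeros at y ∈ ∅
  x = 4: [0↦3, 1↦0, 2↦5, 3↦4, 4↦4, 5↦5, 6↦0]  zeros at y ∈ {1, 6}
  x = 5: [0↦1, 1↦2, 2↦2, 3↦1, 4↦6, 5↦3, 6↦6]  zeros at y ∈ ∅
  x = 6: [0↦0, 1↦5, 2↦0, 3↦6, 4↦2, 5↦2, 6↦6]  zeros at y ∈ {0, 2}
Collecting zeros: affine points = {(0, 1), (0, 5), (1, 0), (2, 1), (2, 3), (4, 1), (4, 6), (6, 0), (6, 2)}.
Total count |C(F_7)_aff| = 9.


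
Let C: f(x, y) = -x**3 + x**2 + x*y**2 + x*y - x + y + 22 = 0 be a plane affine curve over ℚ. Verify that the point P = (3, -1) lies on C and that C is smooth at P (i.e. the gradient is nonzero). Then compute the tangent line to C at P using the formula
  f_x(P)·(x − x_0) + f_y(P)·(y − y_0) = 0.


Tangent line at P: -22*x - 2*y + 64 = 0.

Step 1: f(3, -1) = 0, so P lies on C.
Step 2: partial derivatives
  f_x(x, y) = -3*x**2 + 2*x + y**2 + y - 1, f_y(x, y) = 2*x*y + x + 1.
  f_x(P) = -22, f_y(P) = -2 (gradient nonzero, so P is smooth).
Step 3: tangent line at P: -22·(x − 3) + -2·(y − -1) = 0.
Expanding: -22*x - 2*y + 64 = 0.


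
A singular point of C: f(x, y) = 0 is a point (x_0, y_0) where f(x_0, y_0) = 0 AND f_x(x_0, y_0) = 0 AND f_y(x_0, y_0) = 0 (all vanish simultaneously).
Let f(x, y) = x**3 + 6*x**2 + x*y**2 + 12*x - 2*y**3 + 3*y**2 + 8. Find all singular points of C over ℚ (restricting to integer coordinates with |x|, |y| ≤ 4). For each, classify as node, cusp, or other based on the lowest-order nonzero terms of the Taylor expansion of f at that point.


Singular points: {(-2, 0)}; classification: cusp.

Compute partial derivatives:
  f_x = 3*x**2 + 12*x + y**2 + 12.
  f_y = 2*x*y - 6*y**2 + 6*y.
Scan x_0 ∈ {−4, ..., 4}. For each x_0, f_y(x_0, y) is a polynomial in y; find its integer roots y ∈ {−4, ..., 4}, then test f_x and f at those candidates.
  x = -4: f_y(-4, y) = -6*y**2 - 2*y; vanishes at y ∈ {0}. (-4, 0): f_x = 12 ≠ 0.
  x = -3: f_y(-3, y) = -6*y**2; vanishes at y ∈ {0}. (-3, 0): f_x = 3 ≠ 0.
  x = -2: f_y(-2, y) = -6*y**2 + 2*y; vanishes at y ∈ {0}. (-2, 0): f_x = 0, f = 0 — SINGULAR.
  x = -1: f_y(-1, y) = -6*y**2 + 4*y; vanishes at y ∈ {0}. (-1, 0): f_x = 3 ≠ 0.
  x = 0: f_y(0, y) = -6*y**2 + 6*y; vanishes at y ∈ {0, 1}. (0, 0): f_x = 12 ≠ 0; (0, 1): f_x = 13 ≠ 0.
  x = 1: f_y(1, y) = -6*y**2 + 8*y; vanishes at y ∈ {0}. (1, 0): f_x = 27 ≠ 0.
  x = 2: f_y(2, y) = -6*y**2 + 10*y; vanishes at y ∈ {0}. (2, 0): f_x = 48 ≠ 0.
  x = 3: f_y(3, y) = -6*y**2 + 12*y; vanishes at y ∈ {0, 2}. (3, 0): f_x = 75 ≠ 0; (3, 2): f_x = 79 ≠ 0.
  x = 4: f_y(4, y) = -6*y**2 + 14*y; vanishes at y ∈ {0}. (4, 0): f_x = 108 ≠ 0.
Only singular point on the grid: (-2, 0).
Classify: substitute x = -2 + u, y = 0 + v and expand: f = u**3 + u*v**2 - 2*v**3 + v**2.
No constant or linear terms (consistent with a singular point). Quadratic part: v**2. Cubic part: u**3 + u*v**2 - 2*v**3.
The quadratic part v**2 is a perfect square, so there is a single (double) tangent line v = 0, i.e. y = 0. Restricting the cubic part to that line (v = 0) leaves u**3 ≠ 0, so f is not divisible by v and the branch is v² ≈ -u**3 to lowest order — this is a cusp.
Classification: cusp.


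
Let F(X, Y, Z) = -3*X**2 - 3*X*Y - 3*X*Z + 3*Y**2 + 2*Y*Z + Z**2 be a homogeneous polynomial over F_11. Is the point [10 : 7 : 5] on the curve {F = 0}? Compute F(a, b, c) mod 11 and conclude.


F(10,7,5) ≡ 0 (mod 11); P is on the curve.

Evaluate F(10, 7, 5) term-by-term (mod 11).
  -3*X**2 ↦ -3·100·1·1 = -300
  -3*X*Y ↦ -3·10·7·1 = -210
  -3*X*Z ↦ -3·10·1·5 = -150
  3*Y**2 ↦ 3·1·49·1 = 147
  2*Y*Z ↦ 2·1·7·5 = 70
  Z**2 ↦ 1·1·1·25 = 25
Sum: F(10, 7, 5) = (-300) + (-210) + (-150) + (147) + (70) + (25) = -418.
Reducing mod 11: -418 ≡ 0 (mod 11).
Since F(a, b, c) ≡ 0 (mod 11), P lies on the curve.


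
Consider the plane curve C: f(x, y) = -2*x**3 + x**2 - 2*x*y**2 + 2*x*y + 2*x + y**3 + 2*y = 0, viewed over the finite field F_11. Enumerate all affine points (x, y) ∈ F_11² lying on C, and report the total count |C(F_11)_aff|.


Affine F_11-points: {(0, 0), (0, 3), (0, 8), (1, 3), (2, 9), (3, 7), (5, 3), (6, 2), (6, 8), (8, 10), (9, 5), (10, 5)}; count = 12.

For each of the 121 pairs (x, y) ∈ F_11², evaluate f(x, y) mod 11. Record the zeros.
  x = 0: [0↦0, 1↦3, 2↦1, 3↦0, 4↦6, 5↦3, 6↦8, 7↦5, 8↦0, 9↦10, 10↦8]  zeros at y ∈ {0, 3, 8}
  x = 1: [0↦1, 1↦4, 2↦9, 3↦0, 4↦5, 5↦8, 6↦4, 7↦10, 8↦10, 9↦10, 10↦5]  zeros at y ∈ {3}
  x = 2: [0↦3, 1↦6, 2↦7, 3↦1, 4↦5, 5↦3, 6↦1, 7↦5, 8↦10, 9↦0, 10↦3]  zeros at y ∈ {9}
  x = 3: [0↦5, 1↦8, 2↦5, 3↦2, 4↦5, 5↦9, 6↦9, 7↦0, 8↦10, 9↦1, 10↦1]  zeros at y ∈ {7}
  x = 4: [0↦6, 1↦9, 2↦2, 3↦2, 4↦4, 5↦3, 6↦5, 7↦5, 8↦9, 9↦1, 10↦9]  zeros at y ∈ ∅
  x = 5: [0↦5, 1↦8, 2↦8, 3↦0, 4↦1, 5↦6, 6↦10, 7↦8, 8↦6, 9↦10, 10↦4]  zeros at y ∈ {3}
  x = 6: [0↦1, 1↦4, 2↦0, 3↦6, 4↦6, 5↦6, 6↦1, 7↦8, 8↦0, 9↦5, 10↦7]  zeros at y ∈ {2, 8}
  x = 7: [0↦4, 1↦7, 2↦10, 3↦8, 4↦7, 5↦2, 6↦10, 7↦4, 8↦1, 9↦7, 10↦6]  zeros at y ∈ ∅
  x = 8: [0↦2, 1↦5, 2↦4, 3↦5, 4↦3, 5↦4, 6↦3, 7↦6, 8↦8, 9↦4, 10↦0]  zeros at y ∈ {10}
  x = 9: [0↦5, 1↦8, 2↦3, 3↦7, 4↦4, 5↦0, 6↦1, 7↦2, 8↦9, 9↦6, 10↦10]  zeros at y ∈ {5}
  x = 10: [0↦1, 1↦4, 2↦6, 3↦2, 4↦9, 5↦0, 6↦3, 7↦2, 8↦3, 9↦1, 10↦2]  zeros at y ∈ {5}
Collecting zeros: affine points = {(0, 0), (0, 3), (0, 8), (1, 3), (2, 9), (3, 7), (5, 3), (6, 2), (6, 8), (8, 10), (9, 5), (10, 5)}.
Total count |C(F_11)_aff| = 12.


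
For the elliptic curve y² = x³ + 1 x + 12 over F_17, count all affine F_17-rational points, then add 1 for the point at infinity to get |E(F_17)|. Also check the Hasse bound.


Affine points = {(3, 5), (3, 12), (6, 8), (6, 9), (9, 6), (9, 11), (10, 6), (10, 11), (12, 1), (12, 16), (14, 4), (14, 13), (15, 6), (15, 11)}; affine count = 14; |E(F_17)| = 15.

Discriminant check: Δ ∝ 4a³ + 27b² = 4·1³ + 27·12² = 4·1 + 27·144 ≡ 16 (mod 17). Nonzero ⇒ E is nonsingular.
For each x ∈ F_17, compute rhs = x³ + 1·x + 12 mod 17, then count y ∈ F_17 with y² ≡ rhs.
  x = 0: rhs = 12, matching y values: none (0 points).
  x = 1: rhs = 14, matching y values: none (0 points).
  x = 2: rhs = 5, matching y values: none (0 points).
  x = 3: rhs = 8, matching y values: 5, 12 (2 points).
  x = 4: rhs = 12, matching y values: none (0 points).
  x = 5: rhs = 6, matching y values: none (0 points).
  x = 6: rhs = 13, matching y values: 8, 9 (2 points).
  x = 7: rhs = 5, matching y values: none (0 points).
  x = 8: rhs = 5, matching y values: none (0 points).
  x = 9: rhs = 2, matching y values: 6, 11 (2 points).
  x = 10: rhs = 2, matching y values: 6, 11 (2 points).
  x = 11: rhs = 11, matching y values: none (0 points).
  x = 12: rhs = 1, matching y values: 1, 16 (2 points).
  x = 13: rhs = 12, matching y values: none (0 points).
  x = 14: rhs = 16, matching y values: 4, 13 (2 points).
  x = 15: rhs = 2, matching y values: 6, 11 (2 points).
  x = 16: rhs = 10, matching y values: none (0 points).
Total affine count: 14.
Full point count |E(F_17)| = 14 + 1 = 15.
Hasse bound: |15 − (17+1)| = |-3| = 3 ≤ 2√17 ≈ 8.2462 ✓.


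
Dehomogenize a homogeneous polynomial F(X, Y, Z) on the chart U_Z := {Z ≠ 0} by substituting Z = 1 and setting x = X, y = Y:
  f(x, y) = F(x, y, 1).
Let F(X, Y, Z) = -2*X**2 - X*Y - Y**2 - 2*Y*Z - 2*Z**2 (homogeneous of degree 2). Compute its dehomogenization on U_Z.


f(x, y) = -2*x**2 - x*y - y**2 - 2*y - 2

On U_Z we set Z = 1. Each monomial c·X^i·Y^j·Z^k in F becomes c·x^i·y^j·1^k = c·x^i·y^j.
Substituting Z = 1: F(X, Y, 1) = -2*x**2 - x*y - y**2 - 2*y - 2.
Note: deg(f) ≤ deg(F) = 2; strict inequality happens when F is divisible by Z (lost terms).


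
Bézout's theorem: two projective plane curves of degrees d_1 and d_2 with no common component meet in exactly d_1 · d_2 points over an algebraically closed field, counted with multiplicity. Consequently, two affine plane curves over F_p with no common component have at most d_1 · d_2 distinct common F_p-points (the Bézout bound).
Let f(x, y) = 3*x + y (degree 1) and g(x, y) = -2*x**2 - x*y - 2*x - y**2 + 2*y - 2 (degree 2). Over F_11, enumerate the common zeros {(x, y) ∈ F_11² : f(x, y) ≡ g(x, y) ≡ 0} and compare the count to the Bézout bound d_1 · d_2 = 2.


Common zeros: {(5, 7)}; count = 1; Bézout bound = 2.

deg(f) = 1, deg(g) = 2, so Bézout bound = 2.
Scan x ∈ F_11. For each x, list the y ∈ F_11 with f(x, y) ≡ 0 and those with g(x, y) ≡ 0 (mod 11); the common zeros in that column are the intersection.
  x = 0: f ≡ 0 at y ∈ {0}; g ≡ 0 at y ∈ ∅; common: ∅.
  x = 1: f ≡ 0 at y ∈ {8}; g ≡ 0 at y ∈ ∅; common: ∅.
  x = 2: f ≡ 0 at y ∈ {5}; g ≡ 0 at y ∈ ∅; common: ∅.
  x = 3: f ≡ 0 at y ∈ {2}; g ≡ 0 at y ∈ ∅; common: ∅.
  x = 4: f ≡ 0 at y ∈ {10}; g ≡ 0 at y ∈ {4, 5}; common: ∅.
  x = 5: f ≡ 0 at y ∈ {7}; g ≡ 0 at y ∈ {1, 7}; common: {7}.
  x = 6: f ≡ 0 at y ∈ {4}; g ≡ 0 at y ∈ ∅; common: ∅.
  x = 7: f ≡ 0 at y ∈ {1}; g ≡ 0 at y ∈ {7, 10}; common: ∅.
  x = 8: f ≡ 0 at y ∈ {9}; g ≡ 0 at y ∈ ∅; common: ∅.
  x = 9: f ≡ 0 at y ∈ {6}; g ≡ 0 at y ∈ {5, 10}; common: ∅.
  x = 10: f ≡ 0 at y ∈ {3}; g ≡ 0 at y ∈ {1, 2}; common: ∅.
Collecting: common zeros = {(5, 7)}, so the count is 1.
Comparison with the Bézout bound: 1 ≤ 2 = deg(f)·deg(g), as expected for curves with no common component (the affine F_11-count falls short of the bound because intersections may lie at infinity, over extension fields, or carry multiplicity).


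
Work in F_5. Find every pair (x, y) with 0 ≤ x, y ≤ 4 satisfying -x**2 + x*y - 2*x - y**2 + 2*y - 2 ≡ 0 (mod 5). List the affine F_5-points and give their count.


Affine F_5-points: {(0, 3), (0, 4), (1, 0), (1, 3), (2, 0), (2, 4)}; count = 6.

For each of the 25 pairs (x, y) ∈ F_5², evaluate f(x, y) mod 5. Record the zeros.
  x = 0: [0↦3, 1↦4, 2↦3, 3↦0, 4↦0]  zeros at y ∈ {3, 4}
  x = 1: [0↦0, 1↦2, 2↦2, 3↦0, 4↦1]  zeros at y ∈ {0, 3}
  x = 2: [0↦0, 1↦3, 2↦4, 3↦3, 4↦0]  zeros at y ∈ {0, 4}
  x = 3: [0↦3, 1↦2, 2↦4, 3↦4, 4↦2]  zeros at y ∈ ∅
  x = 4: [0↦4, 1↦4, 2↦2, 3↦3, 4↦2]  zeros at y ∈ ∅
Collecting zeros: affine points = {(0, 3), (0, 4), (1, 0), (1, 3), (2, 0), (2, 4)}.
Total count |C(F_5)_aff| = 6.


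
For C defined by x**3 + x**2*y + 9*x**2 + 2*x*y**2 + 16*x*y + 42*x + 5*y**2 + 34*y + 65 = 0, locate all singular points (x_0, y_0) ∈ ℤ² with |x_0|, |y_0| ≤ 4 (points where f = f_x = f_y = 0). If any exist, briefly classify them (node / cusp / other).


Singular points: {(-2, -3)}; classification: cusp.

Compute partial derivatives:
  f_x = 3*x**2 + 2*x*y + 18*x + 2*y**2 + 16*y + 42.
  f_y = x**2 + 4*x*y + 16*x + 10*y + 34.
Scan x_0 ∈ {−4, ..., 4}. For each x_0, f_y(x_0, y) is a polynomial in y; find its integer roots y ∈ {−4, ..., 4}, then test f_x and f at those candidates.
  x = -4: f_y(-4, y) = -6*y - 14; no integer root y with |y| ≤ 4.
  x = -3: f_y(-3, y) = -2*y - 5; no integer root y with |y| ≤ 4.
  x = -2: f_y(-2, y) = 2*y + 6; vanishes at y ∈ {-3}. (-2, -3): f_x = 0, f = 0 — SINGULAR.
  x = -1: f_y(-1, y) = 6*y + 19; no integer root y with |y| ≤ 4.
  x = 0: f_y(0, y) = 10*y + 34; no integer root y with |y| ≤ 4.
  x = 1: f_y(1, y) = 14*y + 51; no integer root y with |y| ≤ 4.
  x = 2: f_y(2, y) = 18*y + 70; no integer root y with |y| ≤ 4.
  x = 3: f_y(3, y) = 22*y + 91; no integer root y with |y| ≤ 4.
  x = 4: f_y(4, y) = 26*y + 114; no integer root y with |y| ≤ 4.
Only singular point on the grid: (-2, -3).
Classify: substitute x = -2 + u, y = -3 + v and expand: f = u**3 + u**2*v + 2*u*v**2 + v**2.
No constant or linear terms (consistent with a singular point). Quadratic part: v**2. Cubic part: u**3 + u**2*v + 2*u*v**2.
The quadratic part v**2 is a perfect square, so there is a single (double) tangent line v = 0, i.e. y = -3. Restricting the cubic part to that line (v = 0) leaves u**3 ≠ 0, so f is not divisible by v and the branch is v² ≈ -u**3 to lowest order — this is a cusp.
Classification: cusp.


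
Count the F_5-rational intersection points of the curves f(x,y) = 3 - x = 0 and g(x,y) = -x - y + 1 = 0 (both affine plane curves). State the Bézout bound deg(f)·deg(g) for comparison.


Common zeros: {(3, 3)}; count = 1; Bézout bound = 1.

deg(f) = 1, deg(g) = 1, so Bézout bound = 1.
Scan x ∈ F_5. For each x, list the y ∈ F_5 with f(x, y) ≡ 0 and those with g(x, y) ≡ 0 (mod 5); the common zeros in that column are the intersection.
  x = 0: f ≡ 0 at y ∈ ∅; g ≡ 0 at y ∈ {1}; common: ∅.
  x = 1: f ≡ 0 at y ∈ ∅; g ≡ 0 at y ∈ {0}; common: ∅.
  x = 2: f ≡ 0 at y ∈ ∅; g ≡ 0 at y ∈ {4}; common: ∅.
  x = 3: f ≡ 0 at y ∈ {0, 1, 2, 3, 4}; g ≡ 0 at y ∈ {3}; common: {3}.
  x = 4: f ≡ 0 at y ∈ ∅; g ≡ 0 at y ∈ {2}; common: ∅.
Collecting: common zeros = {(3, 3)}, so the count is 1.
Comparison with the Bézout bound: 1 ≤ 1 = deg(f)·deg(g), as expected for curves with no common component (the bound is attained).
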